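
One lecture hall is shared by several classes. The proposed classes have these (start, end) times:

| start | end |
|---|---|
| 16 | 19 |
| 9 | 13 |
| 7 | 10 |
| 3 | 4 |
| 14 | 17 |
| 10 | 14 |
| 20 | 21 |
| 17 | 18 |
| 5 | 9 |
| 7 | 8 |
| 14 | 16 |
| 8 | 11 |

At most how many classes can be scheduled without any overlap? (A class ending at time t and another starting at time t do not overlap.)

6

Sorted by end: (3,4)  (7,8)  (5,9)  (7,10)  (8,11)  (9,13)  (10,14)  (14,16)  (14,17)  (17,18)  (16,19)  (20,21)
take (3,4); take (7,8); take (8,11); skip (10,14); take (14,16); skip (14,17); take (17,18); skip (16,19); take (20,21).
Selected 6 classes.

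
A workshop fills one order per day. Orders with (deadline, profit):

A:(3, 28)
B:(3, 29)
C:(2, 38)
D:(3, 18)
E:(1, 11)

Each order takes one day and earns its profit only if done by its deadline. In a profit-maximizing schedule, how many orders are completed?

3

Sort by profit descending; place each in the latest free slot ≤ its deadline.
By profit: C(d2,38), B(d3,29), A(d3,28), D(d3,18), E(d1,11)
C→slot 2; B→slot 3; A→slot 1; D skipped; E skipped.
3 of 5 scheduled.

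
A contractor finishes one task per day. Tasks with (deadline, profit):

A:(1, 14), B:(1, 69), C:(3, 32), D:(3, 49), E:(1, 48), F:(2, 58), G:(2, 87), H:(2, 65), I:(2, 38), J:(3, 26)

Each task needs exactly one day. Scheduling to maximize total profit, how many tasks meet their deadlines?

3

Sort by profit descending; place each in the latest free slot ≤ its deadline.
By profit: G(d2,87), B(d1,69), H(d2,65), F(d2,58), D(d3,49), E(d1,48), I(d2,38), C(d3,32), J(d3,26), A(d1,14)
G→slot 2; B→slot 1; H skipped; F skipped; D→slot 3; E skipped; I skipped; C skipped; J skipped; A skipped.
3 of 10 scheduled.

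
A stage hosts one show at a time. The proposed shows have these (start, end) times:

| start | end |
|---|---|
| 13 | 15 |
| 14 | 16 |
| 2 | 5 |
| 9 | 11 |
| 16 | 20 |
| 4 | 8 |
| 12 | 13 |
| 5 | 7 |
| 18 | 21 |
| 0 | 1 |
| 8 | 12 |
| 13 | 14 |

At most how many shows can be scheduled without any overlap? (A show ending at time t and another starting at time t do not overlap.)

8

Sorted by end: (0,1)  (2,5)  (5,7)  (4,8)  (9,11)  (8,12)  (12,13)  (13,14)  (13,15)  (14,16)  (16,20)  (18,21)
take (0,1); take (2,5); take (5,7); skip (4,8); take (9,11); take (12,13); take (13,14); take (14,16); take (16,20).
Selected 8 shows.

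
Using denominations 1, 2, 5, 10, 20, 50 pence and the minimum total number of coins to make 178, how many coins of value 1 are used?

178 − 3×50→28 − 1×20→8 − 1×5→3 − 1×2→1 − 1×1→0
Count of 1: 1

1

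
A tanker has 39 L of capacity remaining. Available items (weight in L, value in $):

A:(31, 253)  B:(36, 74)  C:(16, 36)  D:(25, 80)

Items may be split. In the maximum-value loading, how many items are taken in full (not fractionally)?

Greedy by value/weight ratio, highest first.
Ratios (sorted): A 8.16, D 3.20, C 2.25, B 2.06
take A (31 @ 253); take 8/25 of D → 25.60. Capacity used 39/39.
1 item(s) taken whole; one partial (take 8/25 of D).

1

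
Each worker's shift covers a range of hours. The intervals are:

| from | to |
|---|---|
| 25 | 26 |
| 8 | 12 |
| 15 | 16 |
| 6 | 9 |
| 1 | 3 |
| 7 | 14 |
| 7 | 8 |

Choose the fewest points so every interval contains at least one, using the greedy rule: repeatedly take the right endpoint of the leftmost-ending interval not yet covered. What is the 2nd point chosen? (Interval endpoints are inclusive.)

8

Sort by right endpoint; whenever an interval is uncovered, place a point at its right end.
By right end: [1,3]  [7,8]  [6,9]  [8,12]  [7,14]  [15,16]  [25,26]
[1,3] uncovered → point at 3; [7,8] uncovered → point at 8; [15,16] uncovered → point at 16; [25,26] uncovered → point at 26.
Points: 3, 8, 16, 26 (4 total).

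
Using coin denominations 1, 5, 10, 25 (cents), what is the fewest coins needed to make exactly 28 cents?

Use the largest denomination that fits, subtract, and repeat.
28 − 1×25→3 − 3×1→0
Total coins = 1 + 3 = 4

4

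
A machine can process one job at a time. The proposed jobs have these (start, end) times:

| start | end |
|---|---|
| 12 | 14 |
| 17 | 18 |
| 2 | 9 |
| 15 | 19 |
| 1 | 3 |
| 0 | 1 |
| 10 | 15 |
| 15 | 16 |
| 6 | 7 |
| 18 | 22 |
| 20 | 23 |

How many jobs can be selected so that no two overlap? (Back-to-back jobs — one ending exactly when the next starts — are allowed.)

Greedy by earliest finish: after sorting by end time, pick each interval compatible with the last pick.
By end time: (0,1), (1,3), (6,7), (2,9), (12,14), (10,15), (15,16), (17,18), (15,19), (18,22), (20,23).
Pick (0,1); next start ≥ 1 → (1,3); next start ≥ 3 → (6,7); next start ≥ 7 → (12,14); next start ≥ 14 → (15,16); next start ≥ 16 → (17,18); next start ≥ 18 → (18,22).
Selected 7 jobs.

7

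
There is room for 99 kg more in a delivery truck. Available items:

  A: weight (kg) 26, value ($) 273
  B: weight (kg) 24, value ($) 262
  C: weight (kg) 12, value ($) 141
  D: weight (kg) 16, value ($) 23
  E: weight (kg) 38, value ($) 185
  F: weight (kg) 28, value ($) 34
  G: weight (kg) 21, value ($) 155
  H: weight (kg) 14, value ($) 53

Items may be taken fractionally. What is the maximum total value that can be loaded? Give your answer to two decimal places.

Sort by value per unit weight and fill in that order.
Order: C (141/12=11.75) > B (262/24=10.92) > A (273/26=10.50) > G (155/21=7.38) > E (185/38=4.87) > H (53/14=3.79) > D (23/16=1.44) > F (34/28=1.21)
Fill: take C (12 @ 141) → take B (24 @ 262) → take A (26 @ 273) → take G (21 @ 155) → take 16/38 of E → 77.89; 99/99 used.
Total value = 908.89

908.89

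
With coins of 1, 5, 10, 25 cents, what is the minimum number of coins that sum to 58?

6

Greedy: take as many of the largest coin as possible, then repeat with the remainder.
58 − 2×25→8 − 1×5→3 − 3×1→0
Total coins = 2 + 1 + 3 = 6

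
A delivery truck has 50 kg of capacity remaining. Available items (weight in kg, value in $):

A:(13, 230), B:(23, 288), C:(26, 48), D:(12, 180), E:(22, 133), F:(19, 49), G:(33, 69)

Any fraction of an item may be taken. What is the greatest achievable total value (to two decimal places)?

Order: A (230/13=17.69) > D (180/12=15.00) > B (288/23=12.52) > E (133/22=6.05) > F (49/19=2.58) > G (69/33=2.09) > C (48/26=1.85)
Fill: take A (13 @ 230) → take D (12 @ 180) → take B (23 @ 288) → take 2/22 of E → 12.09; 50/50 used.
Total value = 710.09

710.09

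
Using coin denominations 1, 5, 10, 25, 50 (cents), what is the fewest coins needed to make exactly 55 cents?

2

Greedy: take as many of the largest coin as possible, then repeat with the remainder.
55 = 1×50 + 1×5
Total coins = 1 + 1 = 2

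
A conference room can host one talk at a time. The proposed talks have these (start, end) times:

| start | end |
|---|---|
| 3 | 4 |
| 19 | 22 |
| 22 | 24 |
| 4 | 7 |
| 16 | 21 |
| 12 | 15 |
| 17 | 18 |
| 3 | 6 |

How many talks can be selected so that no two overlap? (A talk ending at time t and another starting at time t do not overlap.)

6

Sort by end time and greedily take each interval whose start is ≥ the last chosen end.
By end time: (3,4), (3,6), (4,7), (12,15), (17,18), (16,21), (19,22), (22,24).
Pick (3,4); next start ≥ 4 → (4,7); next start ≥ 7 → (12,15); next start ≥ 15 → (17,18); next start ≥ 18 → (19,22); next start ≥ 22 → (22,24).
Selected 6 talks.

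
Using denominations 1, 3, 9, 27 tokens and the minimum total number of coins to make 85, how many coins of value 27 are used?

Greedy: take as many of the largest coin as possible, then repeat with the remainder.
85 = 3×27 + 1×3 + 1×1
Count of 27: 3

3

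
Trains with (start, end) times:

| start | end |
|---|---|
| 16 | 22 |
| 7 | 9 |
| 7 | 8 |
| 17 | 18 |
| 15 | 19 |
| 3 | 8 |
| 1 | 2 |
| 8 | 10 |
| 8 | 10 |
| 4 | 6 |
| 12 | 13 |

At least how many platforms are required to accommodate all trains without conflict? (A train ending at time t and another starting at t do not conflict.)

The answer is the maximum number of intervals overlapping at any instant.
starts: [1, 3, 4, 7, 7, 8, 8, 12, 15, 16, 17]
ends:   [2, 6, 8, 8, 9, 10, 10, 13, 18, 19, 22]
s1→1 e2→0 s3→1 s4→2 e6→1 s7→2 s7→3  — peak 3.

3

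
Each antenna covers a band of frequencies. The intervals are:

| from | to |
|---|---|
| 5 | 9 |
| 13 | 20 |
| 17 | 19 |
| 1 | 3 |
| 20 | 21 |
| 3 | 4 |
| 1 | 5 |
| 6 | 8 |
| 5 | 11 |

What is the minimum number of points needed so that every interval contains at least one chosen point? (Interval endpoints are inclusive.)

4

Sort by right endpoint; whenever an interval is uncovered, place a point at its right end.
Sorted: [1,3] [3,4] [1,5] [6,8] [5,9] [5,11] [17,19] [13,20] [20,21]
{[1,3],[3,4],[1,5]} hit by 3; {[6,8],[5,9],[5,11]} hit by 8; {[17,19],[13,20]} hit by 19; {[20,21]} hit by 21.
Points: 3, 8, 19, 21 (4 total).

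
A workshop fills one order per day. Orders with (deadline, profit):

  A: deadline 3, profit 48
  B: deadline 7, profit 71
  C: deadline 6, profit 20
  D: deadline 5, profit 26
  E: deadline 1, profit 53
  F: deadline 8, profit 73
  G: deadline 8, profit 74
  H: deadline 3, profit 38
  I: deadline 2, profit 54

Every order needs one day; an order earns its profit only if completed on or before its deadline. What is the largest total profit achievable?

419

Sort by profit descending; place each in the latest free slot ≤ its deadline.
Profit order: G=74 F=73 B=71 I=54 E=53 A=48 H=38 D=26 C=20
Assign: G→slot 8, F→slot 7, B→slot 6, I→slot 2, E→slot 1, A→slot 3, H skipped, D→slot 5, C→slot 4.
Slots: [1:E] [2:I] [3:A] [4:C] [5:D] [6:B] [7:F] [8:G]
Profit = 53 + 54 + 48 + 20 + 26 + 71 + 73 + 74 = 419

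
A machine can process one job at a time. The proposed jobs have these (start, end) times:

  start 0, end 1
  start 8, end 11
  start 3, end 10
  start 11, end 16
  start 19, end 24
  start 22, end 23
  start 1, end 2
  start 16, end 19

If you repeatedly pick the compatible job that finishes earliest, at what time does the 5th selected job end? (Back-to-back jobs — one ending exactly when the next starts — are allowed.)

Sort by end time and greedily take each interval whose start is ≥ the last chosen end.
Sorted by end: (0,1)  (1,2)  (3,10)  (8,11)  (11,16)  (16,19)  (22,23)  (19,24)
take (0,1); take (1,2); take (3,10); skip (8,11); take (11,16); take (16,19); take (22,23).
Selected: (0,1) (1,2) (3,10) (11,16) (16,19) (22,23)

19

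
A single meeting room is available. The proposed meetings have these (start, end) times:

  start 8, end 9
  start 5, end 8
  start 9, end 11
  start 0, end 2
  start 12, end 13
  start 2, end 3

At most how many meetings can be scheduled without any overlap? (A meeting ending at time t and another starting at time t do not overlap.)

6

Greedy by earliest finish: after sorting by end time, pick each interval compatible with the last pick.
By end time: (0,2), (2,3), (5,8), (8,9), (9,11), (12,13).
Pick (0,2); next start ≥ 2 → (2,3); next start ≥ 3 → (5,8); next start ≥ 8 → (8,9); next start ≥ 9 → (9,11); next start ≥ 11 → (12,13).
Selected 6 meetings.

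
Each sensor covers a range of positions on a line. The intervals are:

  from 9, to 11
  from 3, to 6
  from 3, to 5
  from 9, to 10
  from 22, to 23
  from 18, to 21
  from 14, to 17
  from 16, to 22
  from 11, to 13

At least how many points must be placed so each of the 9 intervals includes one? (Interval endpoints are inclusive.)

6

Sort by right endpoint; whenever an interval is uncovered, place a point at its right end.
Sorted: [3,5] [3,6] [9,10] [9,11] [11,13] [14,17] [18,21] [16,22] [22,23]
{[3,5],[3,6]} hit by 5; {[9,10],[9,11]} hit by 10; {[11,13]} hit by 13; {[14,17]} hit by 17; {[18,21],[16,22]} hit by 21; {[22,23]} hit by 23.
Points: 5, 10, 13, 17, 21, 23 (6 total).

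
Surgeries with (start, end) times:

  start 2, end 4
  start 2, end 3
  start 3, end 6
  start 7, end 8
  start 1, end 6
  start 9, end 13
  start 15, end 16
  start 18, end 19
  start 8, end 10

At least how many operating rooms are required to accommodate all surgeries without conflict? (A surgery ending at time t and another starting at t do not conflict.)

3

Events (time:±→running): 1:+→1 2:+→2 2:+→3 … peak 3.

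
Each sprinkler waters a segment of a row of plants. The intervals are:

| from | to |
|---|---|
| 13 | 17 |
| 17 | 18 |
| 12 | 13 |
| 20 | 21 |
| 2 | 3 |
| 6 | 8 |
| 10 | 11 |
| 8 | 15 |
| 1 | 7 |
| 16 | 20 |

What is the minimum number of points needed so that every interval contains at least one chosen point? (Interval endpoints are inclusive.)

Process intervals by earliest right end; each time one isn't hit yet, stab at its right endpoint.
Sorted: [2,3] [1,7] [6,8] [10,11] [12,13] [8,15] [13,17] [17,18] [16,20] [20,21]
{[2,3],[1,7]} hit by 3; {[6,8]} hit by 8; {[10,11]} hit by 11; {[12,13],[8,15],[13,17]} hit by 13; {[17,18],[16,20]} hit by 18; {[20,21]} hit by 21.
Points: 3, 8, 11, 13, 18, 21 (6 total).

6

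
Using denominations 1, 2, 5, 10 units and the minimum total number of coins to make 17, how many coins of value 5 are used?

Greedy: take as many of the largest coin as possible, then repeat with the remainder.
17 = 1×10 + 1×5 + 1×2
Count of 5: 1

1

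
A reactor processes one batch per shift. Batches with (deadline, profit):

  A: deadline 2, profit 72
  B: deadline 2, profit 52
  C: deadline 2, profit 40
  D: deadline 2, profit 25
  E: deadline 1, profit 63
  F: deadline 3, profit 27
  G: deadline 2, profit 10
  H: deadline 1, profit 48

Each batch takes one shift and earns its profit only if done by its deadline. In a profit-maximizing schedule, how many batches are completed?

3

Take jobs in profit order; each goes to the latest open slot no later than its deadline.
By profit: A(d2,72), E(d1,63), B(d2,52), H(d1,48), C(d2,40), F(d3,27), D(d2,25), G(d2,10)
A→slot 2; E→slot 1; B skipped; H skipped; C skipped; F→slot 3; D skipped; G skipped.
3 of 8 scheduled.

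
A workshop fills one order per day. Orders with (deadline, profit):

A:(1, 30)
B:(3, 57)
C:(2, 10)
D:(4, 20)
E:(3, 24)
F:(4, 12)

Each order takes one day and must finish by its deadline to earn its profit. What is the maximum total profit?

By profit: B(d3,57), A(d1,30), E(d3,24), D(d4,20), F(d4,12), C(d2,10)
B→slot 3; A→slot 1; E→slot 2; D→slot 4; F skipped; C skipped.
Profit = 30 + 24 + 57 + 20 = 131

131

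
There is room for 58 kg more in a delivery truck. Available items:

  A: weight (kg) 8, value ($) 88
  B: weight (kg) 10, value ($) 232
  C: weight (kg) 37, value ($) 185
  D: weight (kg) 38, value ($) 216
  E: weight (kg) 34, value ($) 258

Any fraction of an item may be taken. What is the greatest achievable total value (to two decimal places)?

Sort by value per unit weight and fill in that order.
Ratios (sorted): B 23.20, A 11.00, E 7.59, D 5.68, C 5.00
take B (10 @ 232); take A (8 @ 88); take E (34 @ 258); take 6/38 of D → 34.11. Capacity used 58/58.
Total value = 612.11

612.11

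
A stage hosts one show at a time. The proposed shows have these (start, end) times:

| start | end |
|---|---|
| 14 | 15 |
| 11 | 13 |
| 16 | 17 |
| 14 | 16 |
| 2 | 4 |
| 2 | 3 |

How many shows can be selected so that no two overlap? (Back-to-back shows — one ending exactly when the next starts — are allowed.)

Greedy by earliest finish: after sorting by end time, pick each interval compatible with the last pick.
Sorted by end: (2,3)  (2,4)  (11,13)  (14,15)  (14,16)  (16,17)
take (2,3); take (11,13); take (14,15); skip (14,16); take (16,17).
Selected 4 shows.

4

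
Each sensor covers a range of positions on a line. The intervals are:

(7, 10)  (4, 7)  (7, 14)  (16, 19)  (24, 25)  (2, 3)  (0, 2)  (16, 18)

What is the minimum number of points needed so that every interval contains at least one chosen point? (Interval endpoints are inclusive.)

4

Process intervals by earliest right end; each time one isn't hit yet, stab at its right endpoint.
Sorted: [0,2] [2,3] [4,7] [7,10] [7,14] [16,18] [16,19] [24,25]
{[0,2],[2,3]} hit by 2; {[4,7],[7,10],[7,14]} hit by 7; {[16,18],[16,19]} hit by 18; {[24,25]} hit by 25.
Points: 2, 7, 18, 25 (4 total).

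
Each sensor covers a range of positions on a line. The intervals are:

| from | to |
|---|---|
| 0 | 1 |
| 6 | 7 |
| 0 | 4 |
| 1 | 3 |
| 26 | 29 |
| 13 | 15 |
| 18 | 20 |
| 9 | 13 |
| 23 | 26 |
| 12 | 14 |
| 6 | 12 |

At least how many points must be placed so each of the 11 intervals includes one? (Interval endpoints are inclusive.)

Sorted: [0,1] [1,3] [0,4] [6,7] [6,12] [9,13] [12,14] [13,15] [18,20] [23,26] [26,29]
{[0,1],[1,3],[0,4]} hit by 1; {[6,7],[6,12]} hit by 7; {[9,13],[12,14],[13,15]} hit by 13; {[18,20]} hit by 20; {[23,26],[26,29]} hit by 26.
Points: 1, 7, 13, 20, 26 (5 total).

5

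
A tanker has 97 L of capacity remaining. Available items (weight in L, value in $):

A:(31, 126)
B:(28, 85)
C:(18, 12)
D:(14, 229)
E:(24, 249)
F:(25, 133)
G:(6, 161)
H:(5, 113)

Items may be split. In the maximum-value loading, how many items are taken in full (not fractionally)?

5

Ratios (sorted): G 26.83, H 22.60, D 16.36, E 10.38, F 5.32, A 4.06, B 3.04, C 0.67
take G (6 @ 161); take H (5 @ 113); take D (14 @ 229); take E (24 @ 249); take F (25 @ 133); take 23/31 of A → 93.48. Capacity used 97/97.
5 item(s) taken whole; one partial (take 23/31 of A).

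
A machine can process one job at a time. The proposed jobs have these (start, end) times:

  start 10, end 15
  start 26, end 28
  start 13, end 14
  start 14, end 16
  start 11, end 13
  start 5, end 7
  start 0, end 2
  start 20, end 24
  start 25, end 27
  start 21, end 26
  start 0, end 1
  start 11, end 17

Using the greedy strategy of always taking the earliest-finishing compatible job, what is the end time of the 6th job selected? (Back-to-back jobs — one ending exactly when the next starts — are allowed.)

Order by finish time; keep every interval that doesn't clash with the previous kept one.
By end time: (0,1), (0,2), (5,7), (11,13), (13,14), (10,15), (14,16), (11,17), (20,24), (21,26), (25,27), (26,28).
Pick (0,1); next start ≥ 1 → (5,7); next start ≥ 7 → (11,13); next start ≥ 13 → (13,14); next start ≥ 14 → (14,16); next start ≥ 16 → (20,24); next start ≥ 24 → (25,27).
Selected: (0,1) (5,7) (11,13) (13,14) (14,16) (20,24) (25,27)

24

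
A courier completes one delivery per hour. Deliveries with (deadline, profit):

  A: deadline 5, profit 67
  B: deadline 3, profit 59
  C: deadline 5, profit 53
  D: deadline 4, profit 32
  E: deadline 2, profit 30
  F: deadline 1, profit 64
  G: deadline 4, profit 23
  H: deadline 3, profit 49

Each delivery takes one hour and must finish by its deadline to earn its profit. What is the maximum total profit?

292

Take jobs in profit order; each goes to the latest open slot no later than its deadline.
By profit: A(d5,67), F(d1,64), B(d3,59), C(d5,53), H(d3,49), D(d4,32), E(d2,30), G(d4,23)
A→slot 5; F→slot 1; B→slot 3; C→slot 4; H→slot 2; D skipped; E skipped; G skipped.
Profit = 64 + 49 + 59 + 53 + 67 = 292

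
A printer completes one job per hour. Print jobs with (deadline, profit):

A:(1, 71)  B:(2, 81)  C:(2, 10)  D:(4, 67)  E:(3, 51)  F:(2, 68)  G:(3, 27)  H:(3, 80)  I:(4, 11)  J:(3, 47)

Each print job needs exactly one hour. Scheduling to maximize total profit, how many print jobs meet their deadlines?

4

By profit: B(d2,81), H(d3,80), A(d1,71), F(d2,68), D(d4,67), E(d3,51), J(d3,47), G(d3,27), I(d4,11), C(d2,10)
B→slot 2; H→slot 3; A→slot 1; F skipped; D→slot 4; E skipped; J skipped; G skipped; I skipped; C skipped.
4 of 10 scheduled.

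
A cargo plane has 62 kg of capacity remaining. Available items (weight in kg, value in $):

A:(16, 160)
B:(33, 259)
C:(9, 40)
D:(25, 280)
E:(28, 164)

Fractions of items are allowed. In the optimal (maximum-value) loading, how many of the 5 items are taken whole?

2

Ratios (sorted): D 11.20, A 10.00, B 7.85, E 5.86, C 4.44
take D (25 @ 280); take A (16 @ 160); take 21/33 of B → 164.82. Capacity used 62/62.
2 item(s) taken whole; one partial (take 21/33 of B).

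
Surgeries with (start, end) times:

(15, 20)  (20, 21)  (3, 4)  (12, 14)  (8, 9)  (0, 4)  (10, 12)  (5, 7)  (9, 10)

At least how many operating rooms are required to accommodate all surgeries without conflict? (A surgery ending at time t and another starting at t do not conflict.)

Count concurrent intervals with a sweep; the peak is the room count.
Events (time:±→running): 0:+→1 3:+→2 … peak 2.

2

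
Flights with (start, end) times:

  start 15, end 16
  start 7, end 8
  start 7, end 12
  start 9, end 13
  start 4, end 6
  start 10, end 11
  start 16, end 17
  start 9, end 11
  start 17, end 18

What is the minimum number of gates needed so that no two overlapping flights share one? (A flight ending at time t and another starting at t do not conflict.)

4

The answer is the maximum number of intervals overlapping at any instant.
Events (time:±→running): 4:+→1 6:-→0 7:+→1 7:+→2 8:-→1 9:+→2 9:+→3 10:+→4 … peak 4.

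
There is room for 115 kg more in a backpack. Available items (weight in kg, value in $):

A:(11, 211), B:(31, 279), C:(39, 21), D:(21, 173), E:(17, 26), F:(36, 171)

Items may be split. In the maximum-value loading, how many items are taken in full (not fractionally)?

4

Sort by value per unit weight and fill in that order.
Ratios (sorted): A 19.18, B 9.00, D 8.24, F 4.75, E 1.53, C 0.54
take A (11 @ 211); take B (31 @ 279); take D (21 @ 173); take F (36 @ 171); take 16/17 of E → 24.47. Capacity used 115/115.
4 item(s) taken whole; one partial (take 16/17 of E).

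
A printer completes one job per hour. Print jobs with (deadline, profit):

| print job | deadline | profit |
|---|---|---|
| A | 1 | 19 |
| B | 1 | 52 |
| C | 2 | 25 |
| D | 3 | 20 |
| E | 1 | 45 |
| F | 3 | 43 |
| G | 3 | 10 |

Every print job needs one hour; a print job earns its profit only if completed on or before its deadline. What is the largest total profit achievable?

Sort by profit descending; place each in the latest free slot ≤ its deadline.
Profit order: B=52 E=45 F=43 C=25 D=20 A=19 G=10
Assign: B→slot 1, E skipped, F→slot 3, C→slot 2, D skipped, A skipped, G skipped.
Slots: [1:B] [2:C] [3:F]
Profit = 52 + 25 + 43 = 120

120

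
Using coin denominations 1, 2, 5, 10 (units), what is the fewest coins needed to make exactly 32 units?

Greedy: take as many of the largest coin as possible, then repeat with the remainder.
32 = 3×10 + 1×2
Total coins = 3 + 1 = 4

4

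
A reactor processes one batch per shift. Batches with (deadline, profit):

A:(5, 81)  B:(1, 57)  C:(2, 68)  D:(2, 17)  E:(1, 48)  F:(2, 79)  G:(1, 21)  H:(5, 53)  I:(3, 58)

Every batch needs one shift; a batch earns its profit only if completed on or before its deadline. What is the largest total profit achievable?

339

Sort by profit descending; place each in the latest free slot ≤ its deadline.
Profit order: A=81 F=79 C=68 I=58 B=57 H=53 E=48 G=21 D=17
Assign: A→slot 5, F→slot 2, C→slot 1, I→slot 3, B skipped, H→slot 4, E skipped, G skipped, D skipped.
Slots: [1:C] [2:F] [3:I] [4:H] [5:A]
Profit = 68 + 79 + 58 + 53 + 81 = 339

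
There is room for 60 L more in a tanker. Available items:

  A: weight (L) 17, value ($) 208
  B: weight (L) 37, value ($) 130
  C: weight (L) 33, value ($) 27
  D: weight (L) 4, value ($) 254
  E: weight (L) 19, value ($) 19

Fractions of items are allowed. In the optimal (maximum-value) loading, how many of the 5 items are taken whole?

3

Greedy by value/weight ratio, highest first.
Order: D (254/4=63.50) > A (208/17=12.24) > B (130/37=3.51) > E (19/19=1.00) > C (27/33=0.82)
Fill: take D (4 @ 254) → take A (17 @ 208) → take B (37 @ 130) → take 2/19 of E → 2.00; 60/60 used.
3 item(s) taken whole; one partial (take 2/19 of E).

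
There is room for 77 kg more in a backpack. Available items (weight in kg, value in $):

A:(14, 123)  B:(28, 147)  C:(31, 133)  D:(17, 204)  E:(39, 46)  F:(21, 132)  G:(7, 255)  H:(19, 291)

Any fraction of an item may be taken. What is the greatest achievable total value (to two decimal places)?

Sort by value per unit weight and fill in that order.
Order: G (255/7=36.43) > H (291/19=15.32) > D (204/17=12.00) > A (123/14=8.79) > F (132/21=6.29) > B (147/28=5.25) > C (133/31=4.29) > E (46/39=1.18)
Fill: take G (7 @ 255) → take H (19 @ 291) → take D (17 @ 204) → take A (14 @ 123) → take 20/21 of F → 125.71; 77/77 used.
Total value = 998.71

998.71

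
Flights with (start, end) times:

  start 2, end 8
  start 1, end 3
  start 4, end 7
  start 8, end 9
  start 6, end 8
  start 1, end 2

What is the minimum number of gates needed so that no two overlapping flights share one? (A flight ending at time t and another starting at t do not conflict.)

3

The answer is the maximum number of intervals overlapping at any instant.
Events (time:±→running): 1:+→1 1:+→2 2:-→1 2:+→2 3:-→1 4:+→2 6:+→3 … peak 3.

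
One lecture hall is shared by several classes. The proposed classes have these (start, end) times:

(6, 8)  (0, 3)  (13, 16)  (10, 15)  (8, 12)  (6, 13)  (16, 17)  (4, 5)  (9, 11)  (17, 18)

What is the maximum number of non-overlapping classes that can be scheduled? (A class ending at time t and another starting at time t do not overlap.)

Order by finish time; keep every interval that doesn't clash with the previous kept one.
Sorted by end: (0,3)  (4,5)  (6,8)  (9,11)  (8,12)  (6,13)  (10,15)  (13,16)  (16,17)  (17,18)
take (0,3); take (4,5); take (6,8); take (9,11); skip (6,13); take (13,16); take (16,17); take (17,18).
Selected 7 classes.

7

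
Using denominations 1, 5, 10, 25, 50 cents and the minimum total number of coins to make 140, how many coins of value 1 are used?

0

140 = 2×50 + 1×25 + 1×10 + 1×5
Count of 1: 0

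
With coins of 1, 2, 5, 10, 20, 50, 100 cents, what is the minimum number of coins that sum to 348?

8

Use the largest denomination that fits, subtract, and repeat.
348 − 3×100→48 − 2×20→8 − 1×5→3 − 1×2→1 − 1×1→0
Total coins = 3 + 2 + 1 + 1 + 1 = 8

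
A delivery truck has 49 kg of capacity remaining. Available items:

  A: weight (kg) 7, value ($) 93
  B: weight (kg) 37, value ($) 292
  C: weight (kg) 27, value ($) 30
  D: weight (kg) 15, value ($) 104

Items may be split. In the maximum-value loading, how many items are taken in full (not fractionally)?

2

Order: A (93/7=13.29) > B (292/37=7.89) > D (104/15=6.93) > C (30/27=1.11)
Fill: take A (7 @ 93) → take B (37 @ 292) → take 5/15 of D → 34.67; 49/49 used.
2 item(s) taken whole; one partial (take 5/15 of D).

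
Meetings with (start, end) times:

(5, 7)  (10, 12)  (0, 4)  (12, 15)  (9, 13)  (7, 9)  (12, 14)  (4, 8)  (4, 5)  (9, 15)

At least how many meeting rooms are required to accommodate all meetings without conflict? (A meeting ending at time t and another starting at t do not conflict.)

starts: [0, 4, 4, 5, 7, 9, 9, 10, 12, 12]
ends:   [4, 5, 7, 8, 9, 12, 13, 14, 15, 15]
s0→1 e4→0 s4→1 s4→2 e5→1 s5→2 e7→1 s7→2 e8→1 e9→0 s9→1 s9→2 s10→3 e12→2 s12→3 s12→4  — peak 4.

4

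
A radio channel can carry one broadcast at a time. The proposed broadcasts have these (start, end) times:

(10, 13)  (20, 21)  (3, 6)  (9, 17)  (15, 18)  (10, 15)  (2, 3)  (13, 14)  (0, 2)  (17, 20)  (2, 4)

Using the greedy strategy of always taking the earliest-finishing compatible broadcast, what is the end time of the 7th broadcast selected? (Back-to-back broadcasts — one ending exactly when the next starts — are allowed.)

Greedy by earliest finish: after sorting by end time, pick each interval compatible with the last pick.
By end time: (0,2), (2,3), (2,4), (3,6), (10,13), (13,14), (10,15), (9,17), (15,18), (17,20), (20,21).
Pick (0,2); next start ≥ 2 → (2,3); next start ≥ 3 → (3,6); next start ≥ 6 → (10,13); next start ≥ 13 → (13,14); next start ≥ 14 → (15,18); next start ≥ 18 → (20,21).
Selected: (0,2) (2,3) (3,6) (10,13) (13,14) (15,18) (20,21)

21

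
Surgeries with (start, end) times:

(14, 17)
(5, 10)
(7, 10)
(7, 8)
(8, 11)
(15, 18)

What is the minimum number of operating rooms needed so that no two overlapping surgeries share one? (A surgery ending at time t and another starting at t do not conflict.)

3

Count concurrent intervals with a sweep; the peak is the room count.
starts: [5, 7, 7, 8, 14, 15]
ends:   [8, 10, 10, 11, 17, 18]
s5→1 s7→2 s7→3  — peak 3.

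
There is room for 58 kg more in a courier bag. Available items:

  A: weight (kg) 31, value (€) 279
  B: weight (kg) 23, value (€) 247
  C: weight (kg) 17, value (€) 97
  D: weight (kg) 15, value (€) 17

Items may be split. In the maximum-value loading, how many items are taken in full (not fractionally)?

2

Order: B (247/23=10.74) > A (279/31=9.00) > C (97/17=5.71) > D (17/15=1.13)
Fill: take B (23 @ 247) → take A (31 @ 279) → take 4/17 of C → 22.82; 58/58 used.
2 item(s) taken whole; one partial (take 4/17 of C).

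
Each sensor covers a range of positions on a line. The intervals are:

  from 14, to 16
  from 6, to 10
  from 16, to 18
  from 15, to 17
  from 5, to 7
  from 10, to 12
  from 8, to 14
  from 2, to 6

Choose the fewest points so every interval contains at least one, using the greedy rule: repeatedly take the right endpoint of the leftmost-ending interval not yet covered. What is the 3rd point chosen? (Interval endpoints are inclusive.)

Sort by right endpoint; whenever an interval is uncovered, place a point at its right end.
Sorted: [2,6] [5,7] [6,10] [10,12] [8,14] [14,16] [15,17] [16,18]
{[2,6],[5,7],[6,10]} hit by 6; {[10,12],[8,14]} hit by 12; {[14,16],[15,17],[16,18]} hit by 16.
Points: 6, 12, 16 (3 total).

16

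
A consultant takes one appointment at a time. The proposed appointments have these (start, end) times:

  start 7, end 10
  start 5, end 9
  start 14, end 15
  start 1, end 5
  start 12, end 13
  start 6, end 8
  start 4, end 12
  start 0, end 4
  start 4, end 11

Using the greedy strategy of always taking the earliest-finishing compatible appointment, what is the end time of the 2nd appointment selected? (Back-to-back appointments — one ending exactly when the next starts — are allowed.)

8

Order by finish time; keep every interval that doesn't clash with the previous kept one.
Sorted by end: (0,4)  (1,5)  (6,8)  (5,9)  (7,10)  (4,11)  (4,12)  (12,13)  (14,15)
take (0,4); take (6,8); take (12,13); take (14,15).
Selected: (0,4) (6,8) (12,13) (14,15)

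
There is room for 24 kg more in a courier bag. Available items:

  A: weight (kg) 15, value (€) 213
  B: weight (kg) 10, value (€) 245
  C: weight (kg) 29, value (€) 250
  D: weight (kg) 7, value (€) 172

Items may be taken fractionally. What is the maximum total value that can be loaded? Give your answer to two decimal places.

Order: D (172/7=24.57) > B (245/10=24.50) > A (213/15=14.20) > C (250/29=8.62)
Fill: take D (7 @ 172) → take B (10 @ 245) → take 7/15 of A → 99.40; 24/24 used.
Total value = 516.40

516.40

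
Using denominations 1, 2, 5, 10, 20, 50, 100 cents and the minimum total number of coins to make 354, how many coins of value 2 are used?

354 = 3×100 + 1×50 + 2×2
Count of 2: 2

2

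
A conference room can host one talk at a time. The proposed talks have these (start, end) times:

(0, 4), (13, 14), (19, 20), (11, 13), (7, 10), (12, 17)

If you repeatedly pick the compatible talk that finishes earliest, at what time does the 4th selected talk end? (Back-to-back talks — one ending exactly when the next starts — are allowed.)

14

Sort by end time and greedily take each interval whose start is ≥ the last chosen end.
Sorted by end: (0,4)  (7,10)  (11,13)  (13,14)  (12,17)  (19,20)
take (0,4); take (7,10); take (11,13); take (13,14); take (19,20).
Selected: (0,4) (7,10) (11,13) (13,14) (19,20)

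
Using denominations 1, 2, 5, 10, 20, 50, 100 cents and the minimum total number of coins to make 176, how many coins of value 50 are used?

Use the largest denomination that fits, subtract, and repeat.
176 = 1×100 + 1×50 + 1×20 + 1×5 + 1×1
Count of 50: 1

1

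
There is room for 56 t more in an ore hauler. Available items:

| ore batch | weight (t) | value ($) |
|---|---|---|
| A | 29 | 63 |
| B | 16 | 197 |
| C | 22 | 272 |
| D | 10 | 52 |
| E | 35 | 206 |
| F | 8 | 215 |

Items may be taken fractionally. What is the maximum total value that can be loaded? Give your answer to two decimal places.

Ratios (sorted): F 26.88, C 12.36, B 12.31, E 5.89, D 5.20, A 2.17
take F (8 @ 215); take C (22 @ 272); take B (16 @ 197); take 10/35 of E → 58.86. Capacity used 56/56.
Total value = 742.86

742.86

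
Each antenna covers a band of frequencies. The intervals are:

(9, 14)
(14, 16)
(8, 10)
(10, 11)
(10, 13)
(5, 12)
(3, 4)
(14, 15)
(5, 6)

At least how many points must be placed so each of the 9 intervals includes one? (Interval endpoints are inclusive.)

Sort by right endpoint; whenever an interval is uncovered, place a point at its right end.
Sorted: [3,4] [5,6] [8,10] [10,11] [5,12] [10,13] [9,14] [14,15] [14,16]
{[3,4]} hit by 4; {[5,6]} hit by 6; {[8,10],[10,11],[5,12],[10,13],[9,14]} hit by 10; {[14,15],[14,16]} hit by 15.
Points: 4, 6, 10, 15 (4 total).

4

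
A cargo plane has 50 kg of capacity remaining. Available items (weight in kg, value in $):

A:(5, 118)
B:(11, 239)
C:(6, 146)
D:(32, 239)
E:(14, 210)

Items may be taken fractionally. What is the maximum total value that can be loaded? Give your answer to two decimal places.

817.56

Order: C (146/6=24.33) > A (118/5=23.60) > B (239/11=21.73) > E (210/14=15.00) > D (239/32=7.47)
Fill: take C (6 @ 146) → take A (5 @ 118) → take B (11 @ 239) → take E (14 @ 210) → take 14/32 of D → 104.56; 50/50 used.
Total value = 817.56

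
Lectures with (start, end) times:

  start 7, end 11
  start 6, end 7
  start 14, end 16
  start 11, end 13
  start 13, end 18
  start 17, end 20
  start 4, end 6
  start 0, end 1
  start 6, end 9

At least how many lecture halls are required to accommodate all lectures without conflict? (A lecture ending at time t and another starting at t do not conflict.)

starts: [0, 4, 6, 6, 7, 11, 13, 14, 17]
ends:   [1, 6, 7, 9, 11, 13, 16, 18, 20]
s0→1 e1→0 s4→1 e6→0 s6→1 s6→2  — peak 2.

2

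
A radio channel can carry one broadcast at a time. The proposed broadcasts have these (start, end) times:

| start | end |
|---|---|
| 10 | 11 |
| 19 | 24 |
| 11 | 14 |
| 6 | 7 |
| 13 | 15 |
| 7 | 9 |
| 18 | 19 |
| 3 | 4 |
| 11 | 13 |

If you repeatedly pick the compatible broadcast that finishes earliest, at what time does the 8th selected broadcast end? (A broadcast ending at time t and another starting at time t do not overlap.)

Order by finish time; keep every interval that doesn't clash with the previous kept one.
Sorted by end: (3,4)  (6,7)  (7,9)  (10,11)  (11,13)  (11,14)  (13,15)  (18,19)  (19,24)
take (3,4); take (6,7); take (7,9); take (10,11); take (11,13); skip (11,14); take (13,15); take (18,19); take (19,24).
Selected: (3,4) (6,7) (7,9) (10,11) (11,13) (13,15) (18,19) (19,24)

24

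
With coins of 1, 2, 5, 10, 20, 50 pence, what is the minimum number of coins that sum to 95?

Greedy: take as many of the largest coin as possible, then repeat with the remainder.
95 = 1×50 + 2×20 + 1×5
Total coins = 1 + 2 + 1 = 4

4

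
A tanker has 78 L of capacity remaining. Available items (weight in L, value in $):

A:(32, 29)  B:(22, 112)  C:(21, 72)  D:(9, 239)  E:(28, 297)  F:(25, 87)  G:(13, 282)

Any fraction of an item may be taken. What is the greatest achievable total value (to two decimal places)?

950.88

Greedy by value/weight ratio, highest first.
Order: D (239/9=26.56) > G (282/13=21.69) > E (297/28=10.61) > B (112/22=5.09) > F (87/25=3.48) > C (72/21=3.43) > A (29/32=0.91)
Fill: take D (9 @ 239) → take G (13 @ 282) → take E (28 @ 297) → take B (22 @ 112) → take 6/25 of F → 20.88; 78/78 used.
Total value = 950.88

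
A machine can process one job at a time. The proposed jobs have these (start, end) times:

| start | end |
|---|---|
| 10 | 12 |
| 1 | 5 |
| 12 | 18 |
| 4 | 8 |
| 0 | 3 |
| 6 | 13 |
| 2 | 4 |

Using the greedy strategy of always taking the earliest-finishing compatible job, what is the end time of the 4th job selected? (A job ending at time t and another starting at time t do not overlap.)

By end time: (0,3), (2,4), (1,5), (4,8), (10,12), (6,13), (12,18).
Pick (0,3); next start ≥ 3 → (4,8); next start ≥ 8 → (10,12); next start ≥ 12 → (12,18).
Selected: (0,3) (4,8) (10,12) (12,18)

18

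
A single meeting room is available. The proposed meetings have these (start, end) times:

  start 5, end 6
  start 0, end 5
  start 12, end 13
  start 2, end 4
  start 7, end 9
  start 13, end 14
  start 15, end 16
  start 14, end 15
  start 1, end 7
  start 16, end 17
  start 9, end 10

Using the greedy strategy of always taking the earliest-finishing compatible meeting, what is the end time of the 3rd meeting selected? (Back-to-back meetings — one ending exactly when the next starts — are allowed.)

Sorted by end: (2,4)  (0,5)  (5,6)  (1,7)  (7,9)  (9,10)  (12,13)  (13,14)  (14,15)  (15,16)  (16,17)
take (2,4); take (5,6); take (7,9); take (9,10); take (12,13); take (13,14); take (14,15); take (15,16); take (16,17).
Selected: (2,4) (5,6) (7,9) (9,10) (12,13) (13,14) (14,15) (15,16) (16,17)

9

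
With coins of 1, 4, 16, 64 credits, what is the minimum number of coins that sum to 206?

8

206 = 3×64 + 3×4 + 2×1
Total coins = 3 + 3 + 2 = 8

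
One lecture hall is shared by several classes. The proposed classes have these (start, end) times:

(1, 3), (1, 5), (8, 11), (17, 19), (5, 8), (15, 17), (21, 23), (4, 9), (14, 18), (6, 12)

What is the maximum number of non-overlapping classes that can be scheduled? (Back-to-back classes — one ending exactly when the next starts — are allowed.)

6

Sort by end time and greedily take each interval whose start is ≥ the last chosen end.
Sorted by end: (1,3)  (1,5)  (5,8)  (4,9)  (8,11)  (6,12)  (15,17)  (14,18)  (17,19)  (21,23)
take (1,3); take (5,8); take (8,11); take (15,17); take (17,19); take (21,23).
Selected 6 classes.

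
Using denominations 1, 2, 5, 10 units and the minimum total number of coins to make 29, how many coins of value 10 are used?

2

Greedy: take as many of the largest coin as possible, then repeat with the remainder.
29 = 2×10 + 1×5 + 2×2
Count of 10: 2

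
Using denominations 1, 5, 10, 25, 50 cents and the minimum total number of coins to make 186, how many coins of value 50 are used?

3

186 = 3×50 + 1×25 + 1×10 + 1×1
Count of 50: 3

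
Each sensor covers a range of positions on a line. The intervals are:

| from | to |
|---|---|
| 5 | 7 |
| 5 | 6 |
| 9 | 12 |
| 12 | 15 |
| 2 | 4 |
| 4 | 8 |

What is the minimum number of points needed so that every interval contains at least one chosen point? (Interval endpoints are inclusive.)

Process intervals by earliest right end; each time one isn't hit yet, stab at its right endpoint.
By right end: [2,4]  [5,6]  [5,7]  [4,8]  [9,12]  [12,15]
[2,4] uncovered → point at 4; [5,6] uncovered → point at 6; [9,12] uncovered → point at 12.
Points: 4, 6, 12 (3 total).

3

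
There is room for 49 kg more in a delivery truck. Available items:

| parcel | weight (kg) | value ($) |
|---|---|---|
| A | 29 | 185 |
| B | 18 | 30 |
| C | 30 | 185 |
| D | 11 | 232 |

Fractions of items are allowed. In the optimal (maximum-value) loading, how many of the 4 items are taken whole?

2

Order: D (232/11=21.09) > A (185/29=6.38) > C (185/30=6.17) > B (30/18=1.67)
Fill: take D (11 @ 232) → take A (29 @ 185) → take 9/30 of C → 55.50; 49/49 used.
2 item(s) taken whole; one partial (take 9/30 of C).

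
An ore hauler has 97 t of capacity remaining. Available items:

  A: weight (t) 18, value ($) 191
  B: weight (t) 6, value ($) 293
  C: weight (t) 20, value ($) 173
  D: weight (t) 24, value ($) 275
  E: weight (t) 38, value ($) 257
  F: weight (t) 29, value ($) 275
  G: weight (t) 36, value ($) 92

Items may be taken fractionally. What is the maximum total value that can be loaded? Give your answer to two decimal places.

1207.00

Sort by value per unit weight and fill in that order.
Ratios (sorted): B 48.83, D 11.46, A 10.61, F 9.48, C 8.65, E 6.76, G 2.56
take B (6 @ 293); take D (24 @ 275); take A (18 @ 191); take F (29 @ 275); take C (20 @ 173). Capacity used 97/97.
Total value = 1207.00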